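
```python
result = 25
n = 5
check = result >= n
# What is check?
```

Trace:
`result = 25` → result = 25
`n = 5` → n = 5
`check = result >= n` → check = True
So check = True

Answer: True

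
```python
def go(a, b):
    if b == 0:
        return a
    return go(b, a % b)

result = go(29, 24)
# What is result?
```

go(29, 24) -> go(24, 5) -> go(5, 4) -> go(4, 1) -> go(1, 0) -> 1

Answer: 1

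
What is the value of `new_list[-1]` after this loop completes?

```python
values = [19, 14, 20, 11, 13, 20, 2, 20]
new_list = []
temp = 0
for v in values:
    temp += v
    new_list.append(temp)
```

Cumulative sum ends at 119
`new_list` takes the values: [] → [19] → [19, 33] → [19, 33, 53] → [19, 33, 53, 64] → [19, 33, 53, 64, 77] → [19, 33, 53, 64, 77, 97] → [19, 33, 53, 64, 77, 97, 99] → [19, 33, 53, 64, 77, 97, 99, 119]
So `new_list[-1]` = 119

Answer: 119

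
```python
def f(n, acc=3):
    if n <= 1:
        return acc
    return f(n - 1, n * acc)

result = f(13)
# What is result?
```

Accumulator trace (n, acc): (13, 3) -> (12, 39) -> (11, 468) -> (10, 5148) -> (9, 51480) -> (8, 463320) -> (7, 3706560) -> (6, 25945920) -> (5, 155675520) -> (4, 778377600) -> (3, 3113510400) -> (2, 9340531200) -> (1, 18681062400) -> return 18681062400

Answer: 18681062400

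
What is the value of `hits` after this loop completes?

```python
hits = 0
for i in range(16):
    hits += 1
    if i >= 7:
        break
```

Loop breaks when i reaches 7, hits is 8
`hits` takes the values: 0 → 1 → 2 → 3 → 4 → 5 → 6 → 7 → 8

Answer: 8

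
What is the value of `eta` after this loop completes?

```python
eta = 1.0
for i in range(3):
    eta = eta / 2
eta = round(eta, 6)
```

Halving LR 3 times: 1 / 2^3
`eta` takes the values: 1.0 → 0.5 → 0.25 → 0.125

Answer: 0.125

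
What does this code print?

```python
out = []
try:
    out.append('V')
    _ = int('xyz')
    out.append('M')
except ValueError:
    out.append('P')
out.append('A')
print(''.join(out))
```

Execution trace: 'V' (try body) → 'P' (except ValueError) → 'A' (after the try/except). Output: VPA

Answer: VPA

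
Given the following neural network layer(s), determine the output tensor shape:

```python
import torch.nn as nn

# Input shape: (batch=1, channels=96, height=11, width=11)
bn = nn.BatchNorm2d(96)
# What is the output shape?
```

Input: (1, 96, 11, 11) -> Output: (1, 96, 11, 11)

Answer: (1, 96, 11, 11)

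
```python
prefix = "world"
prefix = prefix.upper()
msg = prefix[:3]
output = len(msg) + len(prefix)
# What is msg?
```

Trace:
`prefix = "world"` → prefix = 'world'
`prefix = prefix.upper()` → prefix = 'WORLD'
`msg = prefix[:3]` → msg = 'WOR'
`output = len(msg) + len(prefix)` → output = 8
So msg = 'WOR'

Answer: 'WOR'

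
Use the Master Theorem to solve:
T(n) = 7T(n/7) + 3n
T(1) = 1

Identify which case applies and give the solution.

a=7, b=7, f(n)=3n. log_7(7) = 1. Since c=1 = 1, Case 2 applies: T(n) = Θ(n^log_b(a) · log n) = O(n log n).

Answer: O(n log n) - Case 2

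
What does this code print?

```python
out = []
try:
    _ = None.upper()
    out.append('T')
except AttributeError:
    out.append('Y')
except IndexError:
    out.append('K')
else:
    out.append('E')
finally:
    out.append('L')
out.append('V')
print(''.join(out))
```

Execution trace: 'Y' (except AttributeError) → 'L' (finally) → 'V' (after the try/except). Output: YLV

Answer: YLV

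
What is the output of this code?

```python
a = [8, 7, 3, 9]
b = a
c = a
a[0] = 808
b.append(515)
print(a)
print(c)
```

Key concept: multiple aliases.
Step by step:
`a = [8, 7, 3, 9]` → a = [8, 7, 3, 9]
`b = a` → b = [8, 7, 3, 9] (same object as a)
`c = a` → c = [8, 7, 3, 9] (same object as a, b)
`a[0] = 808` → a = [808, 7, 3, 9] (same object as b, c); b = [808, 7, 3, 9] (same object as a, c); c = [808, 7, 3, 9] (same object as a, b)
`b.append(515)` → a = [808, 7, 3, 9, 515] (same object as b, c); b = [808, 7, 3, 9, 515] (same object as a, c); c = [808, 7, 3, 9, 515] (same object as a, b)
`print(a)` → prints [808, 7, 3, 9, 515]
`print(c)` → prints [808, 7, 3, 9, 515]

Answer:
[808, 7, 3, 9, 515]
[808, 7, 3, 9, 515]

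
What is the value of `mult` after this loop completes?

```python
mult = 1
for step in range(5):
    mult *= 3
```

3^5 = 243
`mult` takes the values: 1 → 3 → 9 → 27 → 81 → 243

Answer: 243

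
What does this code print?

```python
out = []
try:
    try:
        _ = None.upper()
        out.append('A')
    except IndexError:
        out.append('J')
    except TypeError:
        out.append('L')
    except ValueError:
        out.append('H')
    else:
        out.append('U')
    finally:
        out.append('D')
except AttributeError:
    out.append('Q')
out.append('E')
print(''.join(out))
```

Execution trace: 'D' (finally) → 'Q' (outer except AttributeError) → 'E' (after the try/except). Output: DQE

Answer: DQE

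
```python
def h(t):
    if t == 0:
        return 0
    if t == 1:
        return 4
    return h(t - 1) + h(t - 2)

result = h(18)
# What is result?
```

Build up from base cases: h(0)=0, h(1)=4, h(2)=4, h(3)=8, h(4)=12, h(5)=20, h(6)=32, ..., h(18)=10336

Answer: 10336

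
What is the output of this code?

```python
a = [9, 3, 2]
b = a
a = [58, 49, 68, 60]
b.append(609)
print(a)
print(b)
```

Key concept: rebinding vs mutation: a is rebound to a new list, b still points at the original.
Step by step:
`a = [9, 3, 2]` → a = [9, 3, 2]
`b = a` → b = [9, 3, 2] (same object as a)
`a = [58, 49, 68, 60]` → a = [58, 49, 68, 60]
`b.append(609)` → b = [9, 3, 2, 609]
`print(a)` → prints [58, 49, 68, 60]
`print(b)` → prints [9, 3, 2, 609]

Answer:
[58, 49, 68, 60]
[9, 3, 2, 609]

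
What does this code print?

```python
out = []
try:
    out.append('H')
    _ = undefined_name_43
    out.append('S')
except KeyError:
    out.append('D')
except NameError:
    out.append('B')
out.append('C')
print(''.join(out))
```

Execution trace: 'H' (try body) → 'B' (except NameError) → 'C' (after the try/except). Output: HBC

Answer: HBC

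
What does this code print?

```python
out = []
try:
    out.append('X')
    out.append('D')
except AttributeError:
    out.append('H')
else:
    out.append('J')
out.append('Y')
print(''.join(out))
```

Execution trace: 'X' (try body) → 'D' (try body, no exception) → 'J' (else) → 'Y' (after the try/except). Output: XDJY

Answer: XDJY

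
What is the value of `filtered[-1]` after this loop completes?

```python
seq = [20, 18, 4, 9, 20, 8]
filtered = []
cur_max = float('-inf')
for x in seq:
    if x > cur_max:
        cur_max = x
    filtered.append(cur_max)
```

Running max ends at 20
`filtered` takes the values: [] → [20] → [20, 20] → [20, 20, 20] → [20, 20, 20, 20] → [20, 20, 20, 20, 20] → [20, 20, 20, 20, 20, 20]
So `filtered[-1]` = 20

Answer: 20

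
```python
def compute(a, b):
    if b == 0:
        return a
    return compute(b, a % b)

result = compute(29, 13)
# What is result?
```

compute(29, 13) -> compute(13, 3) -> compute(3, 1) -> compute(1, 0) -> 1

Answer: 1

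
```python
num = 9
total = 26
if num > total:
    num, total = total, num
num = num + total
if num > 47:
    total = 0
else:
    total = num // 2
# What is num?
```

Trace:
`num = 9` → num = 9
`total = 26` → total = 26
`if num > total: ...` → num > total is False → no variable changes
`num = num + total` → num = 35
`if num > 47: ...` → num > 47 is False, take else branch → total = 17
So num = 35

Answer: 35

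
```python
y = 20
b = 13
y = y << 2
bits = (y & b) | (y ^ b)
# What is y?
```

Trace:
`y = 20` → y = 20
`b = 13` → b = 13
`y = y << 2` → y = 80
`bits = (y & b) | (y ^ b)` → bits = 93
So y = 80

Answer: 80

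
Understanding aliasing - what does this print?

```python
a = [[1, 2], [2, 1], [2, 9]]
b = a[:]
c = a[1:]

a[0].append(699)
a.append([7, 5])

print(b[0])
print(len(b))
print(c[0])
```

Key concept: slice with nested mutation.
Step by step:
`a = [[1, 2], [2, 1], [2, 9]]` → a = [[1, 2], [2, 1], [2, 9]]
`b = a[:]` → b = [[1, 2], [2, 1], [2, 9]]
`c = a[1:]` → c = [[2, 1], [2, 9]]
`a[0].append(699)` → a = [[1, 2, 699], [2, 1], [2, 9]]; b = [[1, 2, 699], [2, 1], [2, 9]]
`a.append([7, 5])` → a = [[1, 2, 699], [2, 1], [2, 9], [7, 5]]
`print(b[0])` → prints [1, 2, 699]
`print(len(b))` → prints 3
`print(c[0])` → prints [2, 1]

Answer:
[1, 2, 699]
3
[2, 1]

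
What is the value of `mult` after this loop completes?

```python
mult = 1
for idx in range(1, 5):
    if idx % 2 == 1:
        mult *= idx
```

Product of odd numbers 1 to 4
`mult` takes the values: 1 → 3

Answer: 3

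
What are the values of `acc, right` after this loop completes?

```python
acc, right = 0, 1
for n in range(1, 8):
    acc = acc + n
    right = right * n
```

Sum and factorial of 1 to 7
`acc, right` takes the values: (0, 1) → (1, 1) → (3, 1) → (3, 2) → (6, 2) → (6, 6) → (10, 6) → (10, 24) → (15, 24) → (15, 120) → (21, 120) → (21, 720) → (28, 720) → (28, 5040)

Answer: 28, 5040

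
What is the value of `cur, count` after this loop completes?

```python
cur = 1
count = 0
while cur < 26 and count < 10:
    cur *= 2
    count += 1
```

Double until >= 26 or 10 iterations
`cur, count` takes the values: (1, 0) → (2, 0) → (2, 1) → (4, 1) → (4, 2) → (8, 2) → (8, 3) → (16, 3) → (16, 4) → (32, 4) → (32, 5)

Answer: 32, 5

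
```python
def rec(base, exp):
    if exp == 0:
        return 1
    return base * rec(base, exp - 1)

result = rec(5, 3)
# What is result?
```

rec(5, 3) = 5 * 5 * 5 = 125

Answer: 125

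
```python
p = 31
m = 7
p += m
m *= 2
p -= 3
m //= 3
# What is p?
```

Trace:
`p = 31` → p = 31
`m = 7` → m = 7
`p += m` → p = 38
`m *= 2` → m = 14
`p -= 3` → p = 35
`m //= 3` → m = 4
So p = 35

Answer: 35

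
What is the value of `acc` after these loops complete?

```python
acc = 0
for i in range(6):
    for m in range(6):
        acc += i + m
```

Sum of all i+m for i,m in 6x6
`acc` takes the values: 0 → 1 → 3 → 6 → 10 → 15 → 16 → 18 → 21 → 25 → 30 → 36 → 38 → 41 → 45 → 50 → 56 → 63 → 66 → 70 → 75 → 81 → 88 → 96 → 100 → 105 → 111 → 118 → 126 → 135 → 140 → 146 → 153 → 161 → 170 → 180

Answer: 180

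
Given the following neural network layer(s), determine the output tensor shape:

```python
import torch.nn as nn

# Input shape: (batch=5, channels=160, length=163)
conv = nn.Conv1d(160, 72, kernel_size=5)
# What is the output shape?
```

Input: (5, 160, 163) -> Output: (5, 72, 159)

Answer: (5, 72, 159)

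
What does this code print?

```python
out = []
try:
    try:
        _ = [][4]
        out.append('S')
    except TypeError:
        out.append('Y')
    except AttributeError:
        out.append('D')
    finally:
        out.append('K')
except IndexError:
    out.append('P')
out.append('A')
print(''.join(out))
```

Execution trace: 'K' (finally) → 'P' (outer except IndexError) → 'A' (after the try/except). Output: KPA

Answer: KPA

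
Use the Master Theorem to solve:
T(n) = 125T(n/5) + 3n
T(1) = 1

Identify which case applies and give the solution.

a=125, b=5, f(n)=3n. log_5(125) = 3. Since c=1 < 3, Case 1 applies: T(n) = Θ(n^log_b(a)) = O(n^3).

Answer: O(n^3) - Case 1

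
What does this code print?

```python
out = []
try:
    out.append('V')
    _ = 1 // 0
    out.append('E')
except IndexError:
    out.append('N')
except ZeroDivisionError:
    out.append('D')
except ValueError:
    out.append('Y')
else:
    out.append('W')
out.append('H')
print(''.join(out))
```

Execution trace: 'V' (try body) → 'D' (except ZeroDivisionError) → 'H' (after the try/except). Output: VDH

Answer: VDH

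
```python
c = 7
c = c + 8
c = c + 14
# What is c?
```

Trace:
`c = 7` → c = 7
`c = c + 8` → c = 15
`c = c + 14` → c = 29
So c = 29

Answer: 29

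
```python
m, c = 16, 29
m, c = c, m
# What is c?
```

Trace:
`m, c = 16, 29` → m = 16; c = 29
`m, c = c, m` → m = 29; c = 16
So c = 16

Answer: 16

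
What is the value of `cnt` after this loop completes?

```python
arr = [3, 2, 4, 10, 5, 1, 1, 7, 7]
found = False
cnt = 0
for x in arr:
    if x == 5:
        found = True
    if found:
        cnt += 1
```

Count elements after first 5 in [3, 2, 4, 10, 5, 1, 1, 7, 7]
`cnt` takes the values: 0 → 1 → 2 → 3 → 4 → 5

Answer: 5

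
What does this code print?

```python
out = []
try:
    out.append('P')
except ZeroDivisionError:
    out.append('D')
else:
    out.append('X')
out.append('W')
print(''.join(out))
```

Execution trace: 'P' (try body, no exception) → 'X' (else) → 'W' (after the try/except). Output: PXW

Answer: PXW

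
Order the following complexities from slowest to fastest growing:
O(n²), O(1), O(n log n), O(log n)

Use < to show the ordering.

Ordered by growth rate: O(1) < O(log n) < O(n log n) < O(n²)

Answer: O(1) < O(log n) < O(n log n) < O(n²)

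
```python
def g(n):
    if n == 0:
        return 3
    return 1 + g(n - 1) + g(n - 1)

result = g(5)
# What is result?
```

g(n) = 1 + 2·g(n-1), g(0)=3. Closed form: (3+1)·2^5 - 1 = 127.

Answer: 127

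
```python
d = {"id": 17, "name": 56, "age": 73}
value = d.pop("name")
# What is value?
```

Trace:
`d = {"id": 17, "name": 56, "age": 73}` → d = {'id': 17, 'name': 56, 'age': 73}
`value = d.pop("name")` → d = {'id': 17, 'age': 73}; value = 56
So value = 56

Answer: 56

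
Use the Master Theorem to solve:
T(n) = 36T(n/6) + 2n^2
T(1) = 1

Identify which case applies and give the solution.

a=36, b=6, f(n)=2n^2. log_6(36) = 2. Since c=2 = 2, Case 2 applies: T(n) = Θ(n^log_b(a) · log n) = O(n^2 log n).

Answer: O(n^2 log n) - Case 2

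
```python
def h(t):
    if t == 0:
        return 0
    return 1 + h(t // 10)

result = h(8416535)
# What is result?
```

Count of digits of 8416535: 7

Answer: 7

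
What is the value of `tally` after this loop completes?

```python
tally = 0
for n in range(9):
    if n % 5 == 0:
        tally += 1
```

Count numbers divisible by 5 in range(9)
`tally` takes the values: 0 → 1 → 2

Answer: 2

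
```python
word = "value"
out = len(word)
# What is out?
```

Trace:
`word = "value"` → word = 'value'
`out = len(word)` → out = 5
So out = 5

Answer: 5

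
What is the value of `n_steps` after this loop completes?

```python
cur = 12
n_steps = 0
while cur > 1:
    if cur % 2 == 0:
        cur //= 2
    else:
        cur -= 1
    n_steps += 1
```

Steps to reduce 12 to 1
`n_steps` takes the values: 0 → 1 → 2 → 3 → 4

Answer: 4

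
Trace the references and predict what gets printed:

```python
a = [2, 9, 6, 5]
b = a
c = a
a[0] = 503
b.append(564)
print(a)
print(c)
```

Key concept: multiple aliases.
Step by step:
`a = [2, 9, 6, 5]` → a = [2, 9, 6, 5]
`b = a` → b = [2, 9, 6, 5] (same object as a)
`c = a` → c = [2, 9, 6, 5] (same object as a, b)
`a[0] = 503` → a = [503, 9, 6, 5] (same object as b, c); b = [503, 9, 6, 5] (same object as a, c); c = [503, 9, 6, 5] (same object as a, b)
`b.append(564)` → a = [503, 9, 6, 5, 564] (same object as b, c); b = [503, 9, 6, 5, 564] (same object as a, c); c = [503, 9, 6, 5, 564] (same object as a, b)
`print(a)` → prints [503, 9, 6, 5, 564]
`print(c)` → prints [503, 9, 6, 5, 564]

Answer:
[503, 9, 6, 5, 564]
[503, 9, 6, 5, 564]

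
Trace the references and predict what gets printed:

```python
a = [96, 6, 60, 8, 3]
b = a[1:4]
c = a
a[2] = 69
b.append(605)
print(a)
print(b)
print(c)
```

Key concept: slice vs alias.
Step by step:
`a = [96, 6, 60, 8, 3]` → a = [96, 6, 60, 8, 3]
`b = a[1:4]` → b = [6, 60, 8]
`c = a` → c = [96, 6, 60, 8, 3] (same object as a)
`a[2] = 69` → a = [96, 6, 69, 8, 3] (same object as c); c = [96, 6, 69, 8, 3] (same object as a)
`b.append(605)` → b = [6, 60, 8, 605]
`print(a)` → prints [96, 6, 69, 8, 3]
`print(b)` → prints [6, 60, 8, 605]
`print(c)` → prints [96, 6, 69, 8, 3]

Answer:
[96, 6, 69, 8, 3]
[6, 60, 8, 605]
[96, 6, 69, 8, 3]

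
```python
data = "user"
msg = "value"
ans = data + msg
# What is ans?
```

Trace:
`data = "user"` → data = 'user'
`msg = "value"` → msg = 'value'
`ans = data + msg` → ans = 'uservalue'
So ans = 'uservalue'

Answer: 'uservalue'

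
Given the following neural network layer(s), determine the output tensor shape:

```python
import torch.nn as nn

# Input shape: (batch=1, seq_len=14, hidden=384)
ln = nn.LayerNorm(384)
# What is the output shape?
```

Input: (1, 14, 384) -> Output: (1, 14, 384)

Answer: (1, 14, 384)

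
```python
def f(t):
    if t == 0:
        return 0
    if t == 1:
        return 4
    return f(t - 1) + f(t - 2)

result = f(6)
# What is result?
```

Build up from base cases: f(0)=0, f(1)=4, f(2)=4, f(3)=8, f(4)=12, f(5)=20, f(6)=32

Answer: 32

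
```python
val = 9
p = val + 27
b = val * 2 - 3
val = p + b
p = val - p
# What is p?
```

Trace:
`val = 9` → val = 9
`p = val + 27` → p = 36
`b = val * 2 - 3` → b = 15
`val = p + b` → val = 51
`p = val - p` → p = 15
So p = 15

Answer: 15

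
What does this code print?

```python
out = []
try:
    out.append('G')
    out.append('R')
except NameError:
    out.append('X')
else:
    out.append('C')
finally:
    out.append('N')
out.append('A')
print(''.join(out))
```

Execution trace: 'G' (try body) → 'R' (try body, no exception) → 'C' (else) → 'N' (finally) → 'A' (after the try/except). Output: GRCNA

Answer: GRCNA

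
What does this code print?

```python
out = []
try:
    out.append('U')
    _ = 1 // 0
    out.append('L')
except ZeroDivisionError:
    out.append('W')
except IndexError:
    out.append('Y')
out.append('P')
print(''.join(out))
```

Execution trace: 'U' (try body) → 'W' (except ZeroDivisionError) → 'P' (after the try/except). Output: UWP

Answer: UWP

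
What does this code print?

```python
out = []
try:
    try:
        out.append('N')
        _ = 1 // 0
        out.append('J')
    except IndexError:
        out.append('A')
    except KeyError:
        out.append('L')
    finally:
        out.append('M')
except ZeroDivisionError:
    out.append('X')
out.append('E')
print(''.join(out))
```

Execution trace: 'N' (try body) → 'M' (finally) → 'X' (outer except ZeroDivisionError) → 'E' (after the try/except). Output: NMXE

Answer: NMXE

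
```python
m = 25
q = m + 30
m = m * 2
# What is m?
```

Trace:
`m = 25` → m = 25
`q = m + 30` → q = 55
`m = m * 2` → m = 50
So m = 50

Answer: 50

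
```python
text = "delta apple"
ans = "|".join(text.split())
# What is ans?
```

Trace:
`text = "delta apple"` → text = 'delta apple'
`ans = "|".join(text.split())` → ans = 'delta|apple'
So ans = 'delta|apple'

Answer: 'delta|apple'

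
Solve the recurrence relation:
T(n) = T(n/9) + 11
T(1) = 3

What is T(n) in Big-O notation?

Each step divides n by 9 and adds 11. After log_9(n) steps we reach T(1)=3. So T(n) = 11·log_9(n) + 3 = O(log n).

Answer: O(log n)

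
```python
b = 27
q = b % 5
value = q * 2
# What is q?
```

Trace:
`b = 27` → b = 27
`q = b % 5` → q = 2
`value = q * 2` → value = 4
So q = 2

Answer: 2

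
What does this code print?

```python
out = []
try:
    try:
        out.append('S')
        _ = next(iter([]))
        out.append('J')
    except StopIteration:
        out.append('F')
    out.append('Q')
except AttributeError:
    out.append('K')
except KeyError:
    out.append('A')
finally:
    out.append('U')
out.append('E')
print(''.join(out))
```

Execution trace: 'S' (inner try body) → 'F' (inner except StopIteration) → 'Q' (try body, no exception) → 'U' (finally) → 'E' (after the try/except). Output: SFQUE

Answer: SFQUE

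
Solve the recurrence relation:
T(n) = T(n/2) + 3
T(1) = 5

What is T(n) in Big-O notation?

Each step divides n by 2 and adds 3. After log_2(n) steps we reach T(1)=5. So T(n) = 3·log_2(n) + 5 = O(log n).

Answer: O(log n)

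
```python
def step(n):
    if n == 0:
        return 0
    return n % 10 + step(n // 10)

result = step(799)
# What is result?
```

Sum of digits of 799: 9 + 9 + 7 = 25

Answer: 25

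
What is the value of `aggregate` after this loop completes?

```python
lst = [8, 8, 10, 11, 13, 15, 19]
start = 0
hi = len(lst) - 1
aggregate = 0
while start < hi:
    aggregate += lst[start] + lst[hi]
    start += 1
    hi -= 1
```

Sum of pairs from ends
`aggregate` takes the values: 0 → 27 → 50 → 73

Answer: 73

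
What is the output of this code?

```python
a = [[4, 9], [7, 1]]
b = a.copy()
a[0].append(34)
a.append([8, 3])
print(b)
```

Key concept: shallow copy with nested lists.
Step by step:
`a = [[4, 9], [7, 1]]` → a = [[4, 9], [7, 1]]
`b = a.copy()` → b = [[4, 9], [7, 1]]
`a[0].append(34)` → a = [[4, 9, 34], [7, 1]]; b = [[4, 9, 34], [7, 1]]
`a.append([8, 3])` → a = [[4, 9, 34], [7, 1], [8, 3]]
`print(b)` → prints [[4, 9, 34], [7, 1]]

Answer: [[4, 9, 34], [7, 1]]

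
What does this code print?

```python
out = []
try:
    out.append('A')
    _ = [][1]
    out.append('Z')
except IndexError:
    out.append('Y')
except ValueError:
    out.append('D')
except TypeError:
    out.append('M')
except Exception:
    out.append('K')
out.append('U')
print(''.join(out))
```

Execution trace: 'A' (try body) → 'Y' (except IndexError) → 'U' (after the try/except). Output: AYU

Answer: AYU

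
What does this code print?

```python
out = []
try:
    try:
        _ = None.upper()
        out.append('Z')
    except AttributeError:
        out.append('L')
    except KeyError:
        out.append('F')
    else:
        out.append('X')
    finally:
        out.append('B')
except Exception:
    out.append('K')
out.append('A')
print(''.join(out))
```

Execution trace: 'L' (inner except AttributeError) → 'B' (inner finally) → 'A' (after the try/except). Output: LBA

Answer: LBA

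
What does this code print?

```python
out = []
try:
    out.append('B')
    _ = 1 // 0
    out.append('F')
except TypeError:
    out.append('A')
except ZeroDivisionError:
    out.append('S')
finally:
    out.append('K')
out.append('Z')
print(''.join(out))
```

Execution trace: 'B' (try body) → 'S' (except ZeroDivisionError) → 'K' (finally) → 'Z' (after the try/except). Output: BSKZ

Answer: BSKZ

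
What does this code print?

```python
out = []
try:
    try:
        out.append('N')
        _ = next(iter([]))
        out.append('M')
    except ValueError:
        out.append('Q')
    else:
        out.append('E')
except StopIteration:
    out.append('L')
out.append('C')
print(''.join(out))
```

Execution trace: 'N' (inner try body) → 'L' (outer except StopIteration) → 'C' (after the try/except). Output: NLC

Answer: NLC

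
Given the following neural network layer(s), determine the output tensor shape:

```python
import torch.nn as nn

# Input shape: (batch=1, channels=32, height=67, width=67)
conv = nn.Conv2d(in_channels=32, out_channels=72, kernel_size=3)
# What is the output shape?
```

Input: (1, 32, 67, 67) -> Output: (1, 72, 65, 65)

Answer: (1, 72, 65, 65)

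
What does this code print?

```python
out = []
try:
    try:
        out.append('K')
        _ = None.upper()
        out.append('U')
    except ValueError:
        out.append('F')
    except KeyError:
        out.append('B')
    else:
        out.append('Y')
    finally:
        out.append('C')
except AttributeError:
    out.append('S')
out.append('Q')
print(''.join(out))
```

Execution trace: 'K' (try body) → 'C' (finally) → 'S' (outer except AttributeError) → 'Q' (after the try/except). Output: KCSQ

Answer: KCSQ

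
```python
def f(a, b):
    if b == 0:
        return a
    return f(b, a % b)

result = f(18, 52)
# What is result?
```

f(18, 52) -> f(52, 18) -> f(18, 16) -> f(16, 2) -> f(2, 0) -> 2

Answer: 2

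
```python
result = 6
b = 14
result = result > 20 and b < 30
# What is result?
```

Trace:
`result = 6` → result = 6
`b = 14` → b = 14
`result = result > 20 and b < 30` → result = False
So result = False

Answer: False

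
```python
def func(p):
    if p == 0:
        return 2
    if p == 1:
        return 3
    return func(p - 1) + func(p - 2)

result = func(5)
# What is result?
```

Build up from base cases: func(0)=2, func(1)=3, func(2)=5, func(3)=8, func(4)=13, func(5)=21

Answer: 21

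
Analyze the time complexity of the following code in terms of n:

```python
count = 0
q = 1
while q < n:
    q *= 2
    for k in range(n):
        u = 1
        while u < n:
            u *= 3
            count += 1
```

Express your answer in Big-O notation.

Each loop level contributes: log n × n × log n. Multiplying the contributions gives O(n log² n).

Answer: O(n log² n)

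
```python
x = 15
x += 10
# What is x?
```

Trace:
`x = 15` → x = 15
`x += 10` → x = 25
So x = 25

Answer: 25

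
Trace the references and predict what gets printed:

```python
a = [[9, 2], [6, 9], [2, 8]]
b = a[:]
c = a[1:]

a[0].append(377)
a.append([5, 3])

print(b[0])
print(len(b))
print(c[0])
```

Key concept: slice with nested mutation.
Step by step:
`a = [[9, 2], [6, 9], [2, 8]]` → a = [[9, 2], [6, 9], [2, 8]]
`b = a[:]` → b = [[9, 2], [6, 9], [2, 8]]
`c = a[1:]` → c = [[6, 9], [2, 8]]
`a[0].append(377)` → a = [[9, 2, 377], [6, 9], [2, 8]]; b = [[9, 2, 377], [6, 9], [2, 8]]
`a.append([5, 3])` → a = [[9, 2, 377], [6, 9], [2, 8], [5, 3]]
`print(b[0])` → prints [9, 2, 377]
`print(len(b))` → prints 3
`print(c[0])` → prints [6, 9]

Answer:
[9, 2, 377]
3
[6, 9]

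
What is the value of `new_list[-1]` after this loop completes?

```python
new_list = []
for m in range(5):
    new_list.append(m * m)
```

Last element of squares 0 to 4
`new_list` takes the values: [] → [0] → [0, 1] → [0, 1, 4] → [0, 1, 4, 9] → [0, 1, 4, 9, 16]
So `new_list[-1]` = 16

Answer: 16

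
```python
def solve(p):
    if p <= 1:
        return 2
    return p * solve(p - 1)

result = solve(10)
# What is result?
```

solve(10) = 10 * 9 * 8 * 7 * 6 * 5 * 4 * 3 * 2 * 2 = 7257600

Answer: 7257600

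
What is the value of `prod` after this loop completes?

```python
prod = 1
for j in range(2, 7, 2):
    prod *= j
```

Product of even numbers 2 to 6
`prod` takes the values: 1 → 2 → 8 → 48

Answer: 48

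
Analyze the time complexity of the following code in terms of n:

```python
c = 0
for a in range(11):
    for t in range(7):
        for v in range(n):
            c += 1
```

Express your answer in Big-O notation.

Each loop level contributes: 1 × 1 × n. Multiplying the contributions gives O(n).

Answer: O(n)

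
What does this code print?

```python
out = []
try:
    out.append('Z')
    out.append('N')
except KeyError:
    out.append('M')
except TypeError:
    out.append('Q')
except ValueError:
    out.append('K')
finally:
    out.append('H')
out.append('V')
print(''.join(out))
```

Execution trace: 'Z' (try body) → 'N' (try body, no exception) → 'H' (finally) → 'V' (after the try/except). Output: ZNHV

Answer: ZNHV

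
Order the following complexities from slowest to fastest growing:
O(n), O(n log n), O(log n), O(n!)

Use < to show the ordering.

Ordered by growth rate: O(log n) < O(n) < O(n log n) < O(n!)

Answer: O(log n) < O(n) < O(n log n) < O(n!)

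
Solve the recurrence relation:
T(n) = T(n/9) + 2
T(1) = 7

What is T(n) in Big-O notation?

Each step divides n by 9 and adds 2. After log_9(n) steps we reach T(1)=7. So T(n) = 2·log_9(n) + 7 = O(log n).

Answer: O(log n)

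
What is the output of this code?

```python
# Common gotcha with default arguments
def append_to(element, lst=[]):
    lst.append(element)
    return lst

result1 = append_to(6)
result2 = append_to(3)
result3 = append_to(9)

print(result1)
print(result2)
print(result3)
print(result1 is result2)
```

Key concept: mutable default argument gotcha.
Step by step:
`result1 = append_to(6)` → result1 = [6]
`result2 = append_to(3)` → result1 = [6, 3] (same object as result2); result2 = [6, 3] (same object as result1)
`result3 = append_to(9)` → result1 = [6, 3, 9] (same object as result2, result3); result2 = [6, 3, 9] (same object as result1, result3); result3 = [6, 3, 9] (same object as result1, result2)
`print(result1)` → prints [6, 3, 9]
`print(result2)` → prints [6, 3, 9]
`print(result3)` → prints [6, 3, 9]
`print(result1 is result2)` → prints True

Answer:
[6, 3, 9]
[6, 3, 9]
[6, 3, 9]
True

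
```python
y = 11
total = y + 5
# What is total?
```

Trace:
`y = 11` → y = 11
`total = y + 5` → total = 16
So total = 16

Answer: 16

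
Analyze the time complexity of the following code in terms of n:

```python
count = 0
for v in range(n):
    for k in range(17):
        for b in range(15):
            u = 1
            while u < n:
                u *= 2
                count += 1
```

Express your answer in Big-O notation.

Each loop level contributes: n × 1 × 1 × log n. Multiplying the contributions gives O(n log n).

Answer: O(n log n)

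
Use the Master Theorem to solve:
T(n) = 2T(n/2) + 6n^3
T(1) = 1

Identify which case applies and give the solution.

a=2, b=2, f(n)=6n^3. log_2(2) = 1. Since c=3 > 1 and the regularity condition holds (2(n/2)^3 = (2/2^3)n^3 with 2/2^3 < 1), Case 3 applies: T(n) = Θ(f(n)) = O(n^3).

Answer: O(n^3) - Case 3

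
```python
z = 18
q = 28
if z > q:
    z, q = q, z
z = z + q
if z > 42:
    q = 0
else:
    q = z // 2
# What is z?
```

Trace:
`z = 18` → z = 18
`q = 28` → q = 28
`if z > q: ...` → z > q is False → no variable changes
`z = z + q` → z = 46
`if z > 42: ...` → z > 42 is True → q = 0
So z = 46

Answer: 46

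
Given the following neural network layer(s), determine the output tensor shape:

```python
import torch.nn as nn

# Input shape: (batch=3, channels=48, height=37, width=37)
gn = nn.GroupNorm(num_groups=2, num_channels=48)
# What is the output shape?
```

Input: (3, 48, 37, 37) -> Output: (3, 48, 37, 37)

Answer: (3, 48, 37, 37)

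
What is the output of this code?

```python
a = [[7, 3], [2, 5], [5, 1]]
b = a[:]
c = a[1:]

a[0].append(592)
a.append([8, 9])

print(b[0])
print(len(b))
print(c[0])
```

Key concept: slice with nested mutation.
Step by step:
`a = [[7, 3], [2, 5], [5, 1]]` → a = [[7, 3], [2, 5], [5, 1]]
`b = a[:]` → b = [[7, 3], [2, 5], [5, 1]]
`c = a[1:]` → c = [[2, 5], [5, 1]]
`a[0].append(592)` → a = [[7, 3, 592], [2, 5], [5, 1]]; b = [[7, 3, 592], [2, 5], [5, 1]]
`a.append([8, 9])` → a = [[7, 3, 592], [2, 5], [5, 1], [8, 9]]
`print(b[0])` → prints [7, 3, 592]
`print(len(b))` → prints 3
`print(c[0])` → prints [2, 5]

Answer:
[7, 3, 592]
3
[2, 5]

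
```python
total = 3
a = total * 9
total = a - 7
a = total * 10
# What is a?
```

Trace:
`total = 3` → total = 3
`a = total * 9` → a = 27
`total = a - 7` → total = 20
`a = total * 10` → a = 200
So a = 200

Answer: 200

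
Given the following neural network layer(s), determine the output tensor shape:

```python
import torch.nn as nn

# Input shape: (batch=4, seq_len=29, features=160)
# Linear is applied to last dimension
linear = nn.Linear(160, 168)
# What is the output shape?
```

Input: (4, 29, 160) -> Output: (4, 29, 168)

Answer: (4, 29, 168)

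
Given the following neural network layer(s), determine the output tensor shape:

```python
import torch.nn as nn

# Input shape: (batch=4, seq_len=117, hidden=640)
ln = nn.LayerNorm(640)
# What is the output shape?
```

Input: (4, 117, 640) -> Output: (4, 117, 640)

Answer: (4, 117, 640)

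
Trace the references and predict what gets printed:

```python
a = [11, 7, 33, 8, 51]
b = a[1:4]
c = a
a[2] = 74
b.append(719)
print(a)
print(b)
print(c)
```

Key concept: slice vs alias.
Step by step:
`a = [11, 7, 33, 8, 51]` → a = [11, 7, 33, 8, 51]
`b = a[1:4]` → b = [7, 33, 8]
`c = a` → c = [11, 7, 33, 8, 51] (same object as a)
`a[2] = 74` → a = [11, 7, 74, 8, 51] (same object as c); c = [11, 7, 74, 8, 51] (same object as a)
`b.append(719)` → b = [7, 33, 8, 719]
`print(a)` → prints [11, 7, 74, 8, 51]
`print(b)` → prints [7, 33, 8, 719]
`print(c)` → prints [11, 7, 74, 8, 51]

Answer:
[11, 7, 74, 8, 51]
[7, 33, 8, 719]
[11, 7, 74, 8, 51]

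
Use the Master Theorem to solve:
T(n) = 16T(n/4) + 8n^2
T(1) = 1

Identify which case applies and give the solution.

a=16, b=4, f(n)=8n^2. log_4(16) = 2. Since c=2 = 2, Case 2 applies: T(n) = Θ(n^log_b(a) · log n) = O(n^2 log n).

Answer: O(n^2 log n) - Case 2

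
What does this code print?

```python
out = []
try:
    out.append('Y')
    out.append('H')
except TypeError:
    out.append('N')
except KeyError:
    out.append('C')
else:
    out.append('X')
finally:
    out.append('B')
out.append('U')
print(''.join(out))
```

Execution trace: 'Y' (try body) → 'H' (try body, no exception) → 'X' (else) → 'B' (finally) → 'U' (after the try/except). Output: YHXBU

Answer: YHXBU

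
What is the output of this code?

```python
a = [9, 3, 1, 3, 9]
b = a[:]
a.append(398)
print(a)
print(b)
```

Key concept: slice [:] creates copy.
Step by step:
`a = [9, 3, 1, 3, 9]` → a = [9, 3, 1, 3, 9]
`b = a[:]` → b = [9, 3, 1, 3, 9]
`a.append(398)` → a = [9, 3, 1, 3, 9, 398]
`print(a)` → prints [9, 3, 1, 3, 9, 398]
`print(b)` → prints [9, 3, 1, 3, 9]

Answer:
[9, 3, 1, 3, 9, 398]
[9, 3, 1, 3, 9]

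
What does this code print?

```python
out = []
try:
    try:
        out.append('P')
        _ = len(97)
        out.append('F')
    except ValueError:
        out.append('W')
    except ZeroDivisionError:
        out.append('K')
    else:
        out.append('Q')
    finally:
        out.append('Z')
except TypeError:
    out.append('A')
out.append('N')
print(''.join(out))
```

Execution trace: 'P' (inner try body) → 'Z' (inner finally) → 'A' (outer except TypeError) → 'N' (after the try/except). Output: PZAN

Answer: PZAN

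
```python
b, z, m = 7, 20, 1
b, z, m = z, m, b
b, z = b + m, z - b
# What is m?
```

Trace:
`b, z, m = 7, 20, 1` → b = 7; z = 20; m = 1
`b, z, m = z, m, b` → b = 20; z = 1; m = 7
`b, z = b + m, z - b` → b = 27; z = -19
So m = 7

Answer: 7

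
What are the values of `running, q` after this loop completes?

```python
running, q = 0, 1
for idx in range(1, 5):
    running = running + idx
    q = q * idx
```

Sum and factorial of 1 to 4
`running, q` takes the values: (0, 1) → (1, 1) → (3, 1) → (3, 2) → (6, 2) → (6, 6) → (10, 6) → (10, 24)

Answer: 10, 24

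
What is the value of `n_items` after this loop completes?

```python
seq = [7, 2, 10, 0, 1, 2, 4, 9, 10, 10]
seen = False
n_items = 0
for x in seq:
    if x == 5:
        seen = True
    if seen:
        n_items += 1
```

Count elements after first 5 in [7, 2, 10, 0, 1, 2, 4, 9, 10, 10]
`n_items` takes the values: 0

Answer: 0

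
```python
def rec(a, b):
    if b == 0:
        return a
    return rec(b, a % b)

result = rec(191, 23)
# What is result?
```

rec(191, 23) -> rec(23, 7) -> rec(7, 2) -> rec(2, 1) -> rec(1, 0) -> 1

Answer: 1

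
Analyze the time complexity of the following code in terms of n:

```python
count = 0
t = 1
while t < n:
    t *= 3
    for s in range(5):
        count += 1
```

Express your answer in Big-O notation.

Each loop level contributes: log n × 1. Multiplying the contributions gives O(log n).

Answer: O(log n)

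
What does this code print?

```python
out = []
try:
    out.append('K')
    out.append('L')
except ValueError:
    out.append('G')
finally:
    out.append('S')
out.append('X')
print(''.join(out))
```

Execution trace: 'K' (try body) → 'L' (try body, no exception) → 'S' (finally) → 'X' (after the try/except). Output: KLSX

Answer: KLSX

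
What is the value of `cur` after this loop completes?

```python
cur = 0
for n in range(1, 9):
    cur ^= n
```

XOR of 1 to 8
`cur` takes the values: 0 → 1 → 3 → 0 → 4 → 1 → 7 → 0 → 8

Answer: 8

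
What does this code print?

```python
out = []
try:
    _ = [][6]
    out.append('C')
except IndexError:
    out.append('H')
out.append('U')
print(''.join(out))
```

Execution trace: 'H' (except IndexError) → 'U' (after the try/except). Output: HU

Answer: HU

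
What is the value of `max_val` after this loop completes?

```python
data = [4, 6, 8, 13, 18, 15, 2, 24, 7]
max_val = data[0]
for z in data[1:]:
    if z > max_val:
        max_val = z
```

Maximum of [4, 6, 8, 13, 18, 15, 2, 24, 7]
`max_val` takes the values: 4 → 6 → 8 → 13 → 18 → 24

Answer: 24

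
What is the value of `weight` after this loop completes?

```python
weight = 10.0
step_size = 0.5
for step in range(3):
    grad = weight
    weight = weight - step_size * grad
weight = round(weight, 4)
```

Gradient descent: w = 10.0 * (1 - 0.5)^3
`weight` takes the values: 10.0 → 5.0 → 2.5 → 1.25

Answer: 1.25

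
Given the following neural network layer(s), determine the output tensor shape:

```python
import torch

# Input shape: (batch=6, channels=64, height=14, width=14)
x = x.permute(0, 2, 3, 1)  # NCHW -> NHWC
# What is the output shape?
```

Input: (6, 64, 14, 14) -> Output: (6, 14, 14, 64)

Answer: (6, 14, 14, 64)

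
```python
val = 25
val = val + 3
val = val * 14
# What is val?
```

Trace:
`val = 25` → val = 25
`val = val + 3` → val = 28
`val = val * 14` → val = 392
So val = 392

Answer: 392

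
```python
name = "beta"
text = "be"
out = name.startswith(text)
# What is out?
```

Trace:
`name = "beta"` → name = 'beta'
`text = "be"` → text = 'be'
`out = name.startswith(text)` → out = True
So out = True

Answer: True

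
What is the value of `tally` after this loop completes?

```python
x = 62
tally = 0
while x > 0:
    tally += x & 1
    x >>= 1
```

Count set bits in 62 (binary: 0b111110)
`tally` takes the values: 0 → 1 → 2 → 3 → 4 → 5

Answer: 5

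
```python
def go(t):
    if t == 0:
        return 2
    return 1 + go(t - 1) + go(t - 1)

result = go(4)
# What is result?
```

go(t) = 1 + 2·go(t-1), go(0)=2. Closed form: (2+1)·2^4 - 1 = 47.

Answer: 47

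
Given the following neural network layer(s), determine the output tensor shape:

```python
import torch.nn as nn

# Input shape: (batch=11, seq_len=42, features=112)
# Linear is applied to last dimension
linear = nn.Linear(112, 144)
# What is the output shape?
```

Input: (11, 42, 112) -> Output: (11, 42, 144)

Answer: (11, 42, 144)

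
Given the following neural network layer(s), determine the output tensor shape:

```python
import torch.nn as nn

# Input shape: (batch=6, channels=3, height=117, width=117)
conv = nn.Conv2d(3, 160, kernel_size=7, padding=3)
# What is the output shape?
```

Input: (6, 3, 117, 117) -> Output: (6, 160, 117, 117)

Answer: (6, 160, 117, 117)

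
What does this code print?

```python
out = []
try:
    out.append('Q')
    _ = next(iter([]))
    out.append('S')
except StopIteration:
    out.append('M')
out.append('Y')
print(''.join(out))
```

Execution trace: 'Q' (try body) → 'M' (except StopIteration) → 'Y' (after the try/except). Output: QMY

Answer: QMY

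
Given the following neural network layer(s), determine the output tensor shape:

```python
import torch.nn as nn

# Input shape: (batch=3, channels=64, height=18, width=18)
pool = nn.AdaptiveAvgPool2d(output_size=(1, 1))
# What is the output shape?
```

Input: (3, 64, 18, 18) -> Output: (3, 64, 1, 1)

Answer: (3, 64, 1, 1)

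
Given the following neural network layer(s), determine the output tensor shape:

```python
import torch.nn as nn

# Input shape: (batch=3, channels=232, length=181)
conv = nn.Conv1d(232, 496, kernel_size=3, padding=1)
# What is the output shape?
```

Input: (3, 232, 181) -> Output: (3, 496, 181)

Answer: (3, 496, 181)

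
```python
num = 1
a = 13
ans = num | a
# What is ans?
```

Trace:
`num = 1` → num = 1
`a = 13` → a = 13
`ans = num | a` → ans = 13
So ans = 13

Answer: 13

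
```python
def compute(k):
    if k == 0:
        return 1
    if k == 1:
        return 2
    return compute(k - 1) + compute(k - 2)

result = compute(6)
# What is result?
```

Build up from base cases: compute(0)=1, compute(1)=2, compute(2)=3, compute(3)=5, compute(4)=8, compute(5)=13, compute(6)=21

Answer: 21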